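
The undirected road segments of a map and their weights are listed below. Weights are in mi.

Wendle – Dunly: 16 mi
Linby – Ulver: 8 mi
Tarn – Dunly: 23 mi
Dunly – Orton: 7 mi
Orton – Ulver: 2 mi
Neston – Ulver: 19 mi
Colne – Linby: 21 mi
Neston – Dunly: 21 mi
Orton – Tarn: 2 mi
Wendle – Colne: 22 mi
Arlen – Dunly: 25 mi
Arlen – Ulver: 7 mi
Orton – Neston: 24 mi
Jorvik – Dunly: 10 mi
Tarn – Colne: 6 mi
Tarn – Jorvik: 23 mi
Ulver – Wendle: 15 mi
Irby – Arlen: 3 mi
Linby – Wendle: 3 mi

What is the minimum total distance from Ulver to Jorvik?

19 mi

Running Dijkstra from Ulver:
Ulver: 0
Orton: 2  (via Ulver)
Tarn: 4  (via Orton)
Arlen: 7  (via Ulver)
Linby: 8  (via Ulver)
Dunly: 9  (via Orton)
Colne: 10  (via Tarn)
Irby: 10  (via Arlen)
Wendle: 11  (via Linby)
Neston: 19  (via Ulver)
Jorvik: 19  (via Dunly)
Shortest route: Ulver–Orton–Dunly–Jorvik = 19 mi.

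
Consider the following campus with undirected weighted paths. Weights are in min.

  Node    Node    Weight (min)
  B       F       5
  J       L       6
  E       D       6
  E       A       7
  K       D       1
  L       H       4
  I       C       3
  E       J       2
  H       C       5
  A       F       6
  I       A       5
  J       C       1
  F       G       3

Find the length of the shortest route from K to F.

20 min

Shortest distances from K:
K: 0
D: 1  (via K)
E: 7  (via D)
J: 9  (via E)
C: 10  (via J)
I: 13  (via C)
A: 14  (via E)
H: 15  (via C)
L: 15  (via J)
F: 20  (via A)
Shortest route: K–D–E–A–F = 20 min.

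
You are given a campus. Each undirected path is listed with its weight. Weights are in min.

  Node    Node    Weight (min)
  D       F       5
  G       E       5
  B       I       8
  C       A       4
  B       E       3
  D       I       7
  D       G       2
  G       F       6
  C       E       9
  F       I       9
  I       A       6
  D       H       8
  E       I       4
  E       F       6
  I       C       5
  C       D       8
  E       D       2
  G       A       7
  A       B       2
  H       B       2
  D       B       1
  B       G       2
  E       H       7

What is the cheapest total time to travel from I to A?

Compare a few routes:
I → C → A: 5+4 = 9
I → E → D → B → A: 4+2+1+2 = 9
I → A: 6 = 6
I → E → B → A: 4+3+2 = 9
Cheapest is I → A at 6 min.

6 min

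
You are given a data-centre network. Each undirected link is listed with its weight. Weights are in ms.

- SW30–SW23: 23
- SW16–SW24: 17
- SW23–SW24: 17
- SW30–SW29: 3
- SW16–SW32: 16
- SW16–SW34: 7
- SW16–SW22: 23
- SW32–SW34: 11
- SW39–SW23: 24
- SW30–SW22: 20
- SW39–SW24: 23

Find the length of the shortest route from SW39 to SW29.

Compare a few routes:
SW39 - SW23 - SW30 - SW29: 24+23+3 = 50
SW39 - SW24 - SW23 - SW30 - SW29: 23+17+23+3 = 66
The minimum is 50 ms via SW39 - SW23 - SW30 - SW29.

50 ms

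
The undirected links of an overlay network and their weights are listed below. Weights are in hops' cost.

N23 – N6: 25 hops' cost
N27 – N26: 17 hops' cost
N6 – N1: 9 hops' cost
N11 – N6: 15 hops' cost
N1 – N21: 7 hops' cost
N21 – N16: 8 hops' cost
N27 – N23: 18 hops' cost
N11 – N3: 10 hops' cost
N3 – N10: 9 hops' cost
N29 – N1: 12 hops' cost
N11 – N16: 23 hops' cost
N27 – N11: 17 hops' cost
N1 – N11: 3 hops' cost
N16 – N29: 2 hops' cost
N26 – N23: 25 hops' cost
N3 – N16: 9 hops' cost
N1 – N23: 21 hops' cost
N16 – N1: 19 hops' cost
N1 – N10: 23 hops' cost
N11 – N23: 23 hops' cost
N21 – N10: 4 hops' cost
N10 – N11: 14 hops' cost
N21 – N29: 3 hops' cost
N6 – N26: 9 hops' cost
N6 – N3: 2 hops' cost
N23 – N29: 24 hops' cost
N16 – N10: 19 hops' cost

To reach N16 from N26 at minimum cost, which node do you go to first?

Compare a few routes:
N26 - N6 - N3 - N16: 9+2+9 = 20
N26 - N6 - N3 - N10 - N21 - N29 - N16: 9+2+9+4+3+2 = 29
N26 - N6 - N1 - N29 - N16: 9+9+12+2 = 32
N26 - N6 - N1 - N21 - N29 - N16: 9+9+7+3+2 = 30
The minimum is 20 hops' cost via N26 - N6 - N3 - N16.
So from N26 the first move is to N6.

N6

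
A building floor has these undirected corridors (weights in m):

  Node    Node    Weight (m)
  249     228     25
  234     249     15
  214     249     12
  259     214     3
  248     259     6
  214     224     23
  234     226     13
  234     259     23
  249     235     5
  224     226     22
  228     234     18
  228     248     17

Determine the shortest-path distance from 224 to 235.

Settle nodes by increasing distance from 224:
224: 0
226: 22  (via 224)
214: 23  (via 224)
259: 26  (via 214)
248: 32  (via 259)
234: 35  (via 226)
249: 35  (via 214)
235: 40  (via 249)
Shortest route: 224–214–249–235 = 40 m.

40 m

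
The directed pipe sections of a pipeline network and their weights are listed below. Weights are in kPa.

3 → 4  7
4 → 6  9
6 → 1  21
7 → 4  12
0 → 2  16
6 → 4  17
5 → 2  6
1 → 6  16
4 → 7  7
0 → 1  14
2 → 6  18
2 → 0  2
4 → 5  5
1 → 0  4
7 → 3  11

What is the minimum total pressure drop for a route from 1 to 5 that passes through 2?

Shortest 1→2: 1–0–2 = 20
Shortest 2→5: 2–6–4–5 = 40
Total via 2: 20 + 40 = 60 kPa.

60 kPa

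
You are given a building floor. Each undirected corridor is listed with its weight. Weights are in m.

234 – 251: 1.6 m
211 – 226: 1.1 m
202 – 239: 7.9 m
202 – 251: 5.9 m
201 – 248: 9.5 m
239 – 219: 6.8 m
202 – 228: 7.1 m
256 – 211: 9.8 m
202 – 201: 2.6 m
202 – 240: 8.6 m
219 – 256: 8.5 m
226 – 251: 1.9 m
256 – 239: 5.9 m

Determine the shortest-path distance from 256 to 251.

12.8 m

Running Dijkstra from 256:
256: 0
239: 5.9  (via 256)
219: 8.5  (via 256)
211: 9.8  (via 256)
226: 10.9  (via 211)
251: 12.8  (via 226)
Shortest route: 256–211–226–251 = 12.8 m.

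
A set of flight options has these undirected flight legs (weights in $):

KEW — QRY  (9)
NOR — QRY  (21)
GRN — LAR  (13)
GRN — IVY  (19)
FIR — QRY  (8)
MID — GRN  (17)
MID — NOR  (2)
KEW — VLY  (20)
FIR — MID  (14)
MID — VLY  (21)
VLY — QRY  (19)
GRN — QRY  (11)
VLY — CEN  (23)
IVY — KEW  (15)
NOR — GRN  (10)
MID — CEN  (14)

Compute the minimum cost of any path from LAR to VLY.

$43

Settle nodes by increasing distance from LAR:
LAR: 0
GRN: 13  (via LAR)
NOR: 23  (via GRN)
QRY: 24  (via GRN)
MID: 25  (via NOR)
IVY: 32  (via GRN)
FIR: 32  (via QRY)
KEW: 33  (via QRY)
CEN: 39  (via MID)
VLY: 43  (via QRY)
Shortest route: LAR–GRN–QRY–VLY = $43.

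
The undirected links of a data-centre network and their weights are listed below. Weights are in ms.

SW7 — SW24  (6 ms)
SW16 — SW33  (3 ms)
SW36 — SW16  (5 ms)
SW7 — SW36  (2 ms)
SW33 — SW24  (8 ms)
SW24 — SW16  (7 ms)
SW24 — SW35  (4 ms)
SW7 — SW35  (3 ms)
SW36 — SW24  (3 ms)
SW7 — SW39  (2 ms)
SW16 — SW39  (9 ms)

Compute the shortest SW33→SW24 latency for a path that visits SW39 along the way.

Shortest SW33→SW39: SW33 → SW16 → SW39 = 12
Shortest SW39→SW24: SW39 → SW7 → SW36 → SW24 = 7
Total via SW39: 12 + 7 = 19 ms.

19 ms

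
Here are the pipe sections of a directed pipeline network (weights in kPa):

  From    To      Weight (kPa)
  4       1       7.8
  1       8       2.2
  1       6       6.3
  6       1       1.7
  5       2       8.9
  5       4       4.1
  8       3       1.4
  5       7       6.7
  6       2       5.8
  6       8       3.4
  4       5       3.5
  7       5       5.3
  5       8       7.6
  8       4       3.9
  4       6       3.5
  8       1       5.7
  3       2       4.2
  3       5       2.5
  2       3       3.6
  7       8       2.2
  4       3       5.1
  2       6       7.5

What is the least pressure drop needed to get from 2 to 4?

10.2 kPa

Shortest distances from 2:
2: 0
3: 3.6  (via 2)
5: 6.1  (via 3)
6: 7.5  (via 2)
1: 9.2  (via 6)
4: 10.2  (via 5)
Shortest route: 2–3–5–4 = 10.2 kPa.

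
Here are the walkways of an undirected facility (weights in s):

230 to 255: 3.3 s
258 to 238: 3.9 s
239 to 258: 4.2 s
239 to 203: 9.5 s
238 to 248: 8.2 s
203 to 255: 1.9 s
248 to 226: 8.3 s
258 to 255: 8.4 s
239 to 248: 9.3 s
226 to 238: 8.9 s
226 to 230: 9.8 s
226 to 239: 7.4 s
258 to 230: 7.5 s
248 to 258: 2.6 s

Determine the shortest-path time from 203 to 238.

Candidate routes:
203 - 239 - 258 - 238: 9.5+4.2+3.9 = 17.6
203 - 255 - 258 - 238: 1.9+8.4+3.9 = 14.2
203 - 255 - 230 - 258 - 238: 1.9+3.3+7.5+3.9 = 16.6
Cheapest is 203 - 255 - 258 - 238 at 14.2 s.

14.2 s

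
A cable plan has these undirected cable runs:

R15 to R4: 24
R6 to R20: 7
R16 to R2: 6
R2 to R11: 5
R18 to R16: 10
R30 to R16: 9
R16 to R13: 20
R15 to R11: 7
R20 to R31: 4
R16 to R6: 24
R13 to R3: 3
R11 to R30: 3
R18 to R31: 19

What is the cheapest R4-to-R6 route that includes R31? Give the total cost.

82

Shortest R4→R31: R4–R15–R11–R2–R16–R18–R31 = 71
Best R31 to R6: R31–R20–R6 costing 11
Total via R31: 71 + 11 = 82.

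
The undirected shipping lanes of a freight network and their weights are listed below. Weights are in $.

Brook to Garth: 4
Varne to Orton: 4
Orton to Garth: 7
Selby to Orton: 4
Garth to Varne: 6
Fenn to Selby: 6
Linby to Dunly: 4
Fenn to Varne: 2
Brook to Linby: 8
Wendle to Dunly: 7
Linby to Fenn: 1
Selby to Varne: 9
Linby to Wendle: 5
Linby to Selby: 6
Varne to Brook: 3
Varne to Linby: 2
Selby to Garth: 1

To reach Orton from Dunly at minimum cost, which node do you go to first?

Candidate routes:
Dunly → Linby → Selby → Orton: 4+6+4 = 14
Dunly → Linby → Varne → Orton: 4+2+4 = 10
Dunly → Linby → Fenn → Varne → Orton: 4+1+2+4 = 11
Cheapest is Dunly → Linby → Varne → Orton at $10.
So from Dunly the first move is to Linby.

Linby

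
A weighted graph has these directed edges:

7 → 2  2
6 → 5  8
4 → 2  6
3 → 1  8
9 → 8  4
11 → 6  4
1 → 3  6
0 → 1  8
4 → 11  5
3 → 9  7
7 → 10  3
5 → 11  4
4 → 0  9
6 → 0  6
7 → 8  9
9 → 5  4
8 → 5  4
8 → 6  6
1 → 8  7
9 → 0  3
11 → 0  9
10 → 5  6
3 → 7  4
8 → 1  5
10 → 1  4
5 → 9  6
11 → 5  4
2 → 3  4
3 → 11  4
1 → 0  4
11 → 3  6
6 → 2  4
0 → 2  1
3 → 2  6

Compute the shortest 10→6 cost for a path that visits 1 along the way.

Shortest 10→1: 10–1 = 4
Best 1 to 6: 1–8–6 costing 13
Total via 1: 4 + 13 = 17.

17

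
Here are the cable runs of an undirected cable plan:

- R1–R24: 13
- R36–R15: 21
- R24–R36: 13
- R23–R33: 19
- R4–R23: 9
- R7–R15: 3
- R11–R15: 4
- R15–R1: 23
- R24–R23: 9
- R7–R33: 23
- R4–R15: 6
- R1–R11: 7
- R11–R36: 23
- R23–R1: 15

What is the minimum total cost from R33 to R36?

Compare a few routes:
R33–R7–R15–R36: 23+3+21 = 47
R33–R23–R24–R36: 19+9+13 = 41
Cheapest is R33–R23–R24–R36 at 41.

41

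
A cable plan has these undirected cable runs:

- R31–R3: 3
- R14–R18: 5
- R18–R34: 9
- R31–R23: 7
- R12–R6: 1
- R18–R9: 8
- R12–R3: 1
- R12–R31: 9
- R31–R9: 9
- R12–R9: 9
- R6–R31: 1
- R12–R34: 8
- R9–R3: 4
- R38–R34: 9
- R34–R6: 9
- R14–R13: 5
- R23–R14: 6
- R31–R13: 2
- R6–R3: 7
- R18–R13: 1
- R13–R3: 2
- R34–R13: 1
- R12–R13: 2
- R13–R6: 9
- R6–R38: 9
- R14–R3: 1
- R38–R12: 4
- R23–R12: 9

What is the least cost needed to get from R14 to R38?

6

Settle nodes by increasing distance from R14:
R14: 0
R3: 1  (via R14)
R12: 2  (via R3)
R6: 3  (via R12)
R13: 3  (via R3)
R18: 4  (via R13)
R34: 4  (via R13)
R31: 4  (via R3)
R9: 5  (via R3)
R38: 6  (via R12)
Shortest route: R14–R3–R12–R38 = 6.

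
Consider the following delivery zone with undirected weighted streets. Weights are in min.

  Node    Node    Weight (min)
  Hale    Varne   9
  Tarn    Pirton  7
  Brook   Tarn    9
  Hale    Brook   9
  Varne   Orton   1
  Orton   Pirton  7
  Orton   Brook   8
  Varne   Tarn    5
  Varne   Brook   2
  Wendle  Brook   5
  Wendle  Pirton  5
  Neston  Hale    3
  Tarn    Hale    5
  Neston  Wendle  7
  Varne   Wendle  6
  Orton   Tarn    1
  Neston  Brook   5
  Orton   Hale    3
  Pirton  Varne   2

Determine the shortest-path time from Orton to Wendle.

Running Dijkstra from Orton:
Orton: 0
Tarn: 1  (via Orton)
Varne: 1  (via Orton)
Pirton: 3  (via Varne)
Hale: 3  (via Orton)
Brook: 3  (via Varne)
Neston: 6  (via Hale)
Wendle: 7  (via Varne)
Shortest route: Orton → Varne → Wendle = 7 min.

7 min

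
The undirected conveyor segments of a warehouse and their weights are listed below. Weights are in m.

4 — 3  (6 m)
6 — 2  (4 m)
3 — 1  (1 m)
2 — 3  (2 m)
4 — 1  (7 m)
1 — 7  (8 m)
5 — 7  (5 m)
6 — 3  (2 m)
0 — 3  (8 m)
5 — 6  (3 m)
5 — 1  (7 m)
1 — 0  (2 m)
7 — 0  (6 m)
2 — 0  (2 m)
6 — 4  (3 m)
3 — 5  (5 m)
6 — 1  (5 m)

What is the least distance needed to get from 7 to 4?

Settle nodes by increasing distance from 7:
7: 0
5: 5  (via 7)
0: 6  (via 7)
1: 8  (via 7)
2: 8  (via 0)
6: 8  (via 5)
3: 9  (via 1)
4: 11  (via 6)
Shortest route: 7 → 5 → 6 → 4 = 11 m.

11 m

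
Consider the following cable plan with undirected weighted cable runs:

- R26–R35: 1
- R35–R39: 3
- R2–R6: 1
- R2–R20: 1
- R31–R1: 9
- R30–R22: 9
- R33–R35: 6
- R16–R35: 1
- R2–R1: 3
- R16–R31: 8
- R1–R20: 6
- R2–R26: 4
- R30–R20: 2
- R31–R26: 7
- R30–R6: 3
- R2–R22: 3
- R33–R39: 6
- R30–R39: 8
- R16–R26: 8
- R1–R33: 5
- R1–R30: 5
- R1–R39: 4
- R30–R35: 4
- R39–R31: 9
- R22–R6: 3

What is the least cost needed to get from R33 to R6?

9

Candidate routes:
R33 - R35 - R30 - R6: 6+4+3 = 13
R33 - R1 - R30 - R6: 5+5+3 = 13
R33 - R1 - R2 - R6: 5+3+1 = 9
R33 - R35 - R26 - R2 - R6: 6+1+4+1 = 12
The minimum is 9 via R33 - R1 - R2 - R6.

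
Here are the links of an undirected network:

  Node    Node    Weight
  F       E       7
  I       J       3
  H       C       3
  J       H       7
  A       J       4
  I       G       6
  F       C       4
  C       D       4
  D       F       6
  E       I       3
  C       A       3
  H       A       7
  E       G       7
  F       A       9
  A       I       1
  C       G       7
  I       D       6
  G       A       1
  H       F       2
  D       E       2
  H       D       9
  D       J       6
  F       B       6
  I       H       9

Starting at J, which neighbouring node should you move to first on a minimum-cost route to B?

H

Candidate routes:
J - I - A - C - F - B: 3+1+3+4+6 = 17
J - H - F - B: 7+2+6 = 15
J - I - A - C - H - F - B: 3+1+3+3+2+6 = 18
J - A - C - F - B: 4+3+4+6 = 17
The minimum is 15 via J - H - F - B.
So from J the first move is to H.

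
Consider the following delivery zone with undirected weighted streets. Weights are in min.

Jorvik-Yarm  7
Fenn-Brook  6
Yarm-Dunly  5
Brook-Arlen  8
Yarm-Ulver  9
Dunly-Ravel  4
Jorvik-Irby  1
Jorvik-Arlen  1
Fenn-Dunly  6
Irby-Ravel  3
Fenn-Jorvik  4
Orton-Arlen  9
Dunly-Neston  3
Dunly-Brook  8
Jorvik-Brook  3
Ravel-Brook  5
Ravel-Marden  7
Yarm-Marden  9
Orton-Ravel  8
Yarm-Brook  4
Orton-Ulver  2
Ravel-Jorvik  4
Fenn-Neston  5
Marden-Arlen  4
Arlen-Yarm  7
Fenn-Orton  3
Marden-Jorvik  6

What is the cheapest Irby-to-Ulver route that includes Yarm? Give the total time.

17 min

Shortest Irby→Yarm: Irby → Jorvik → Yarm = 8
Best Yarm to Ulver: Yarm → Ulver costing 9
Total via Yarm: 8 + 9 = 17 min.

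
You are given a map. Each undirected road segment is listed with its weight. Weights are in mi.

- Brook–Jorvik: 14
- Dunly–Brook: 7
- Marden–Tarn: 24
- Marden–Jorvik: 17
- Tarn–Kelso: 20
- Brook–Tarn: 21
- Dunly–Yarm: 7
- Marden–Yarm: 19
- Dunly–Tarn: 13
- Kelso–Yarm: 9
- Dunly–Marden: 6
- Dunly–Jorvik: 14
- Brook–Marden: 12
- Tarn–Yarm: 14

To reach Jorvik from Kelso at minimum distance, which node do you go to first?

Candidate routes:
Kelso–Yarm–Dunly–Marden–Jorvik: 9+7+6+17 = 39
Kelso–Yarm–Dunly–Jorvik: 9+7+14 = 30
Kelso–Yarm–Dunly–Brook–Jorvik: 9+7+7+14 = 37
The minimum is 30 mi via Kelso–Yarm–Dunly–Jorvik.
So from Kelso the first move is to Yarm.

Yarm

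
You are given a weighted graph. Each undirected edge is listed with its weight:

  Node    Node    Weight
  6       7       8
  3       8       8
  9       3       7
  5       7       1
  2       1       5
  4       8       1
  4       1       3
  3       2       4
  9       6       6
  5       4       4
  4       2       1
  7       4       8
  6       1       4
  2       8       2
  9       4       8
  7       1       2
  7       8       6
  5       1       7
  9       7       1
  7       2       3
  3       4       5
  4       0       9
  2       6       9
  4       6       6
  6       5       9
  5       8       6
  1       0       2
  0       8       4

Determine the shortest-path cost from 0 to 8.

4

Shortest distances from 0:
0: 0
1: 2  (via 0)
7: 4  (via 1)
8: 4  (via 0)
Shortest route: 0–8 = 4.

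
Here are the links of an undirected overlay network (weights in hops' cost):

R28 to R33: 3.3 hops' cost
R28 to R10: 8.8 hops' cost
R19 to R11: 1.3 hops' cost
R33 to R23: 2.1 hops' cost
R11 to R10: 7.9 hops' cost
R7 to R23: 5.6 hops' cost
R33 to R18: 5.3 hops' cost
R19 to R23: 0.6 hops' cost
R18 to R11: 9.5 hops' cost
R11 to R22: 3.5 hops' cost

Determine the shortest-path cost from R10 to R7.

Running Dijkstra from R10:
R10: 0
R11: 7.9  (via R10)
R28: 8.8  (via R10)
R19: 9.2  (via R11)
R23: 9.8  (via R19)
R22: 11.4  (via R11)
R33: 11.9  (via R23)
R7: 15.4  (via R23)
Shortest route: R10–R11–R19–R23–R7 = 15.4 hops' cost.

15.4 hops' cost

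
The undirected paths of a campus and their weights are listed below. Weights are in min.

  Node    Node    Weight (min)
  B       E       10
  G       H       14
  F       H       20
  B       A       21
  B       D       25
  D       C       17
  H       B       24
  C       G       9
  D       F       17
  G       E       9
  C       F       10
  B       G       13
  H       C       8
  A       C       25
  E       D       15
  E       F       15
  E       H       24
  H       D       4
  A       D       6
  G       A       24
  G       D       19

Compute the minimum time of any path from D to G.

Running Dijkstra from D:
D: 0
H: 4  (via D)
A: 6  (via D)
C: 12  (via H)
E: 15  (via D)
F: 17  (via D)
G: 18  (via H)
Shortest route: D → H → G = 18 min.

18 min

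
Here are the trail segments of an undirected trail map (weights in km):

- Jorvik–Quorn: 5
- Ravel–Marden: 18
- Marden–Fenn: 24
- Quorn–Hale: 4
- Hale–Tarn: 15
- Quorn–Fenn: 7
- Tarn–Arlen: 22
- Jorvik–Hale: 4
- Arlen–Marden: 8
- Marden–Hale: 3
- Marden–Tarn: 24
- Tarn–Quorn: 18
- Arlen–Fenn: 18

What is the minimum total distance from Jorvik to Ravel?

Settle nodes by increasing distance from Jorvik:
Jorvik: 0
Hale: 4  (via Jorvik)
Quorn: 5  (via Jorvik)
Marden: 7  (via Hale)
Fenn: 12  (via Quorn)
Arlen: 15  (via Marden)
Tarn: 19  (via Hale)
Ravel: 25  (via Marden)
Shortest route: Jorvik–Hale–Marden–Ravel = 25 km.

25 km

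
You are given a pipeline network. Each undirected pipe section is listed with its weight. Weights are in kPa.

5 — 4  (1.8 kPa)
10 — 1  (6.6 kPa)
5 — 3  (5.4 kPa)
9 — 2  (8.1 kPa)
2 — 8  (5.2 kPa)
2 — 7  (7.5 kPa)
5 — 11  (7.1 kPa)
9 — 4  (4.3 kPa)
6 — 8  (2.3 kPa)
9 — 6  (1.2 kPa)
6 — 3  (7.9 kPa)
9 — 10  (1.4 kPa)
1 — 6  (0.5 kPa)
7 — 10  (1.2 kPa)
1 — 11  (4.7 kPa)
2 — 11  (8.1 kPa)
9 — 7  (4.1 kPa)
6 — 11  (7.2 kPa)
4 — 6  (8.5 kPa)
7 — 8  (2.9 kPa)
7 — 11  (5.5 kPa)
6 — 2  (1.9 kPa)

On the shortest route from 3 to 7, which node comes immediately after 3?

Candidate routes:
3 - 6 - 8 - 7: 7.9+2.3+2.9 = 13.1
3 - 6 - 9 - 10 - 7: 7.9+1.2+1.4+1.2 = 11.7
3 - 6 - 9 - 7: 7.9+1.2+4.1 = 13.2
The minimum is 11.7 kPa via 3 - 6 - 9 - 10 - 7.
So from 3 the first move is to 6.

6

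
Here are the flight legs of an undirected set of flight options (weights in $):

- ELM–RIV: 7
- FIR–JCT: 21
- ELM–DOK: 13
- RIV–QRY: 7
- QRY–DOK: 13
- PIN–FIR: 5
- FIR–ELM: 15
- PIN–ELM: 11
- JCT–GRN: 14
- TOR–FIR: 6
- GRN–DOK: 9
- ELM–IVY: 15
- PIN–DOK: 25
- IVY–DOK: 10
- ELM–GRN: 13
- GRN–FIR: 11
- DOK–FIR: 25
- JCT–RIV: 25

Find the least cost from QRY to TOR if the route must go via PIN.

Best QRY to PIN: QRY → RIV → ELM → PIN costing 25
Shortest PIN→TOR: PIN → FIR → TOR = 11
Total via PIN: 25 + 11 = $36.

$36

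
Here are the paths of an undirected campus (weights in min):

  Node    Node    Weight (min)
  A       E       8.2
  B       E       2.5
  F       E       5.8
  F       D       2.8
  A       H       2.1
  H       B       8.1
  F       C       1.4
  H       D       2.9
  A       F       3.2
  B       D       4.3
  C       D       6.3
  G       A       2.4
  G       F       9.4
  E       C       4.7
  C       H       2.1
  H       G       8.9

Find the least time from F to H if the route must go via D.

Shortest F→D: F–D = 2.8
Shortest D→H: D–H = 2.9
Total via D: 2.8 + 2.9 = 5.7 min.

5.7 min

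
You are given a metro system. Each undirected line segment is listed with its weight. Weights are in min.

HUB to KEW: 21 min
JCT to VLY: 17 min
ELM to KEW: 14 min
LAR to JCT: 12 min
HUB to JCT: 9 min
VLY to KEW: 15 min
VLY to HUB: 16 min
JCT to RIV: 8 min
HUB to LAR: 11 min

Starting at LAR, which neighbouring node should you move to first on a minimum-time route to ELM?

Enumerating some paths:
LAR - HUB - KEW - ELM: 11+21+14 = 46
LAR - JCT - VLY - KEW - ELM: 12+17+15+14 = 58
LAR - JCT - HUB - KEW - ELM: 12+9+21+14 = 56
LAR - HUB - VLY - KEW - ELM: 11+16+15+14 = 56
The minimum is 46 min via LAR - HUB - KEW - ELM.
So from LAR the first move is to HUB.

HUB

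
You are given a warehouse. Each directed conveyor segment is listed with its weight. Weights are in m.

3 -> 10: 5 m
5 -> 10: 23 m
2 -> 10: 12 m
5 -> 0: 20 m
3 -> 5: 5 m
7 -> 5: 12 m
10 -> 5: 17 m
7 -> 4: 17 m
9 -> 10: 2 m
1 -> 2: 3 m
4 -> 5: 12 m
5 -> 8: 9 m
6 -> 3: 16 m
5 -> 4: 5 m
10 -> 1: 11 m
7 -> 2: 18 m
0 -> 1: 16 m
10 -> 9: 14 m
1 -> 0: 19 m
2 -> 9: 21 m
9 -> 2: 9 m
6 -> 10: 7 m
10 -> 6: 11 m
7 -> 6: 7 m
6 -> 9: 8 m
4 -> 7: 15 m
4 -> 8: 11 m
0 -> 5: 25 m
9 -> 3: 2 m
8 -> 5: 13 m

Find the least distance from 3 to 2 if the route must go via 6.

33 m

Best 3 to 6: 3 → 10 → 6 costing 16
Shortest 6→2: 6 → 9 → 2 = 17
Total via 6: 16 + 17 = 33 m.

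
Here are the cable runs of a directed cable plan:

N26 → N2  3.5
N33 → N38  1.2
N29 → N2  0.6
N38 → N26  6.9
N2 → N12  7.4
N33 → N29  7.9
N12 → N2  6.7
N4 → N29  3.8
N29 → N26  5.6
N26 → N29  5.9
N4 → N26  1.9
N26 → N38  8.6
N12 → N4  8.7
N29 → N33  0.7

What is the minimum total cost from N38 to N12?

17.8

Running Dijkstra from N38:
N38: 0
N26: 6.9  (via N38)
N2: 10.4  (via N26)
N29: 12.8  (via N26)
N33: 13.5  (via N29)
N12: 17.8  (via N2)
Shortest route: N38–N26–N2–N12 = 17.8.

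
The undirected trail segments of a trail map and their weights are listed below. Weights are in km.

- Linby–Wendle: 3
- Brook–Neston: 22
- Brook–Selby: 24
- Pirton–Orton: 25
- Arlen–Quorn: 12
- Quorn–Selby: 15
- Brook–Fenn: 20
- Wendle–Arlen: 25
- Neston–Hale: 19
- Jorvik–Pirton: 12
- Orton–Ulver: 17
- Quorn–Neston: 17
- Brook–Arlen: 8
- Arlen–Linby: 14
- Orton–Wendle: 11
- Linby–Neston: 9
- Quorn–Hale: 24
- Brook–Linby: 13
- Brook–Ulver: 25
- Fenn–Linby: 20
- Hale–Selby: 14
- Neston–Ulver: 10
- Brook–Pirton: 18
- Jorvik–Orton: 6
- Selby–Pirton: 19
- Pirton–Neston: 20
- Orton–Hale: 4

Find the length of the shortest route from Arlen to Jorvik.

34 km

Settle nodes by increasing distance from Arlen:
Arlen: 0
Brook: 8  (via Arlen)
Quorn: 12  (via Arlen)
Linby: 14  (via Arlen)
Wendle: 17  (via Linby)
Neston: 23  (via Linby)
Pirton: 26  (via Brook)
Selby: 27  (via Quorn)
Orton: 28  (via Wendle)
Fenn: 28  (via Brook)
Hale: 32  (via Orton)
Ulver: 33  (via Brook)
Jorvik: 34  (via Orton)
Shortest route: Arlen → Linby → Wendle → Orton → Jorvik = 34 km.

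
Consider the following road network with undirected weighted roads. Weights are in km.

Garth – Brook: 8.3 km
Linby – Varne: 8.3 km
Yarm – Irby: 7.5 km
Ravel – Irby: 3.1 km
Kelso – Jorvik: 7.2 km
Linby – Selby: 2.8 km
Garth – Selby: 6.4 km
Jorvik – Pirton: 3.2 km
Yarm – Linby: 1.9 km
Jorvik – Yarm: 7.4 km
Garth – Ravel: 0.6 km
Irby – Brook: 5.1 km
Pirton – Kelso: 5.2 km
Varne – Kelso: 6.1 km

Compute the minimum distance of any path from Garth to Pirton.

Settle nodes by increasing distance from Garth:
Garth: 0
Ravel: 0.6  (via Garth)
Irby: 3.7  (via Ravel)
Selby: 6.4  (via Garth)
Brook: 8.3  (via Garth)
Linby: 9.2  (via Selby)
Yarm: 11.1  (via Linby)
Varne: 17.5  (via Linby)
Jorvik: 18.5  (via Yarm)
Pirton: 21.7  (via Jorvik)
Shortest route: Garth → Selby → Linby → Yarm → Jorvik → Pirton = 21.7 km.

21.7 km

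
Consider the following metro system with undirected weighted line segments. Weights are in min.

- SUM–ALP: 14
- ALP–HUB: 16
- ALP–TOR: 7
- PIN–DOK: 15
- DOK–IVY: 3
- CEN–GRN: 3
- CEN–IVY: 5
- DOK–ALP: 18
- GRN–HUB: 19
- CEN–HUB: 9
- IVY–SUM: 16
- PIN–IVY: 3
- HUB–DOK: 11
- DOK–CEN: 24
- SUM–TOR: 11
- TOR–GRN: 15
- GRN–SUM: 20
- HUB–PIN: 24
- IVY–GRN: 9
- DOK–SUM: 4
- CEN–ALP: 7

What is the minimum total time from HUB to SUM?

Running Dijkstra from HUB:
HUB: 0
CEN: 9  (via HUB)
DOK: 11  (via HUB)
GRN: 12  (via CEN)
IVY: 14  (via CEN)
SUM: 15  (via DOK)
Shortest route: HUB–DOK–SUM = 15 min.

15 min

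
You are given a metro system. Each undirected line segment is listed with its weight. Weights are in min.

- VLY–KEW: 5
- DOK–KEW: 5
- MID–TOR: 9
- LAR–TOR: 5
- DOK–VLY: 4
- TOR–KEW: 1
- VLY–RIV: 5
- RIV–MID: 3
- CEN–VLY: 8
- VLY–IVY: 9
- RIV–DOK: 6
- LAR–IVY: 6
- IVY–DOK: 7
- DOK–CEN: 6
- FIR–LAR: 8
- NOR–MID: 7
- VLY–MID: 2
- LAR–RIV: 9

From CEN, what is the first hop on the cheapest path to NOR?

VLY

Enumerating some paths:
CEN - DOK - RIV - MID - NOR: 6+6+3+7 = 22
CEN - DOK - VLY - MID - NOR: 6+4+2+7 = 19
CEN - VLY - MID - NOR: 8+2+7 = 17
Cheapest is CEN - VLY - MID - NOR at 17 min.
So from CEN the first move is to VLY.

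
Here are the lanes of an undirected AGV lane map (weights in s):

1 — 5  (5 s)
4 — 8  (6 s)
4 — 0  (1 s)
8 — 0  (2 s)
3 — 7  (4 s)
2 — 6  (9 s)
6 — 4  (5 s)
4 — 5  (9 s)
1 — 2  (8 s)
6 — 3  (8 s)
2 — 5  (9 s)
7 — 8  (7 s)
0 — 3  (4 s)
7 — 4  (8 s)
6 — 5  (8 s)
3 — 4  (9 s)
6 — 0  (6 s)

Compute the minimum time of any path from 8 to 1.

17 s

Candidate routes:
8 → 0 → 6 → 5 → 1: 2+6+8+5 = 21
8 → 0 → 4 → 5 → 1: 2+1+9+5 = 17
8 → 0 → 4 → 6 → 5 → 1: 2+1+5+8+5 = 21
8 → 4 → 5 → 1: 6+9+5 = 20
Cheapest is 8 → 0 → 4 → 5 → 1 at 17 s.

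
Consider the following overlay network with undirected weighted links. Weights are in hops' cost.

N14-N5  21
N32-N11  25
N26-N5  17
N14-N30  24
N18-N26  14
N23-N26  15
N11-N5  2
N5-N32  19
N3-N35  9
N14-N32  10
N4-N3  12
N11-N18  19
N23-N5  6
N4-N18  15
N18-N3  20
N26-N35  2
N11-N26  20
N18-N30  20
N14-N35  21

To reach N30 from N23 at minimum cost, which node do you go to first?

Candidate routes:
N23 → N5 → N11 → N18 → N30: 6+2+19+20 = 47
N23 → N5 → N14 → N30: 6+21+24 = 51
N23 → N26 → N18 → N30: 15+14+20 = 49
The minimum is 47 hops' cost via N23 → N5 → N11 → N18 → N30.
So from N23 the first move is to N5.

N5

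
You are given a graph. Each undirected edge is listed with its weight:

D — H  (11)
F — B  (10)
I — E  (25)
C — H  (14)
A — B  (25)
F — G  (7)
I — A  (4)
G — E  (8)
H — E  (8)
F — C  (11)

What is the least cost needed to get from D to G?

Compare a few routes:
D → H → E → G: 11+8+8 = 27
D → H → C → F → G: 11+14+11+7 = 43
Cheapest is D → H → E → G at 27.

27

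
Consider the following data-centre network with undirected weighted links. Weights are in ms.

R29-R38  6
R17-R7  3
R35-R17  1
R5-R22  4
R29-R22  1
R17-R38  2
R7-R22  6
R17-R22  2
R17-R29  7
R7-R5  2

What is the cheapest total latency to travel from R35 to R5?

6 ms

Shortest distances from R35:
R35: 0
R17: 1  (via R35)
R38: 3  (via R17)
R22: 3  (via R17)
R29: 4  (via R22)
R7: 4  (via R17)
R5: 6  (via R7)
Shortest route: R35 → R17 → R7 → R5 = 6 ms.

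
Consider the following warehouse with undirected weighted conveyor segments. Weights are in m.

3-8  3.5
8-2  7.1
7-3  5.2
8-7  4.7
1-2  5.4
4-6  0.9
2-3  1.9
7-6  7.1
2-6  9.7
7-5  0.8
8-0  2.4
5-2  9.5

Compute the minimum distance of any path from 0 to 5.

Shortest distances from 0:
0: 0
8: 2.4  (via 0)
3: 5.9  (via 8)
7: 7.1  (via 8)
2: 7.8  (via 3)
5: 7.9  (via 7)
Shortest route: 0 → 8 → 7 → 5 = 7.9 m.

7.9 m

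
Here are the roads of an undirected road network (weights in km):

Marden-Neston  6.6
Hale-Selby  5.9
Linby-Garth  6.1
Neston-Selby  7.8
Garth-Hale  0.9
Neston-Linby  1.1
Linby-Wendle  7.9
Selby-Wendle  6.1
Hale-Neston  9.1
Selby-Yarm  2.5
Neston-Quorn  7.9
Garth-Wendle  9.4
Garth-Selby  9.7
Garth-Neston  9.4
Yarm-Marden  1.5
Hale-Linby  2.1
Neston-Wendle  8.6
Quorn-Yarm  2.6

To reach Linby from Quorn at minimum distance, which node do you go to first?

Candidate routes:
Quorn - Yarm - Marden - Neston - Linby: 2.6+1.5+6.6+1.1 = 11.8
Quorn - Neston - Linby: 7.9+1.1 = 9
The minimum is 9 km via Quorn - Neston - Linby.
So from Quorn the first move is to Neston.

Neston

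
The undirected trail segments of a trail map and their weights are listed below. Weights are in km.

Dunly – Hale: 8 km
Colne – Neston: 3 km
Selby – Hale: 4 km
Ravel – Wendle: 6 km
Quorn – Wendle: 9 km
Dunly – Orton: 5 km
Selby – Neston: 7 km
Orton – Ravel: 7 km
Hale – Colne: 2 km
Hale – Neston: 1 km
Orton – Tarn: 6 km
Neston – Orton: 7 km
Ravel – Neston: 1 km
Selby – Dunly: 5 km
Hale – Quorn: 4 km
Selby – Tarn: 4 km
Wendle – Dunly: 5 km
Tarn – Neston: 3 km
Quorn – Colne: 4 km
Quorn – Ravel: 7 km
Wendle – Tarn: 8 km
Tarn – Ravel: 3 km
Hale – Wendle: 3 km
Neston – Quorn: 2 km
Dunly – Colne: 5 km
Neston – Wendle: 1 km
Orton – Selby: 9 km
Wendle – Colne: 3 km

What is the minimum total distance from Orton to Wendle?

Compare a few routes:
Orton - Neston - Wendle: 7+1 = 8
Orton - Ravel - Neston - Wendle: 7+1+1 = 9
The minimum is 8 km via Orton - Neston - Wendle.

8 km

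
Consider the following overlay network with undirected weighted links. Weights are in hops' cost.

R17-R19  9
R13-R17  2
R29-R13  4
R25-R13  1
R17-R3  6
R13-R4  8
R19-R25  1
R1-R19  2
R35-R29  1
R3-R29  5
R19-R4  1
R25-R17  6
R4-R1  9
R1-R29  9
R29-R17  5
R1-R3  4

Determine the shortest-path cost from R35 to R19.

7 hops' cost

Candidate routes:
R35 - R29 - R17 - R13 - R25 - R19: 1+5+2+1+1 = 10
R35 - R29 - R3 - R1 - R19: 1+5+4+2 = 12
R35 - R29 - R13 - R25 - R19: 1+4+1+1 = 7
R35 - R29 - R1 - R19: 1+9+2 = 12
The minimum is 7 hops' cost via R35 - R29 - R13 - R25 - R19.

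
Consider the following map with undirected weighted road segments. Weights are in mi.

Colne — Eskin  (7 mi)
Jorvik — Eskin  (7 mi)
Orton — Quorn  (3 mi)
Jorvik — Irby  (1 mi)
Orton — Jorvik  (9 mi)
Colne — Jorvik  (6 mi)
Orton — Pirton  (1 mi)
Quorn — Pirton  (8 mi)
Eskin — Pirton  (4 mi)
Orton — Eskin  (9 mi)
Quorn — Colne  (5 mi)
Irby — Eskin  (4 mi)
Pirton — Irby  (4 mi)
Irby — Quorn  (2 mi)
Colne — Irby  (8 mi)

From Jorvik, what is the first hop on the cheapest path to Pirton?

Irby

Enumerating some paths:
Jorvik–Irby–Quorn–Orton–Pirton: 1+2+3+1 = 7
Jorvik–Irby–Eskin–Pirton: 1+4+4 = 9
Jorvik–Irby–Pirton: 1+4 = 5
Cheapest is Jorvik–Irby–Pirton at 5 mi.
So from Jorvik the first move is to Irby.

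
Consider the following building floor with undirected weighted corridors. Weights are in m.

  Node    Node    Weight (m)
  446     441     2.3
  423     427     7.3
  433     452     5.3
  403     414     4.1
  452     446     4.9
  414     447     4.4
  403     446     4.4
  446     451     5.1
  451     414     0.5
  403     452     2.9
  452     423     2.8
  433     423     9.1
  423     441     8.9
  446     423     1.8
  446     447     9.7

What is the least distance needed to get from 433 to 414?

12.3 m

Compare a few routes:
433 → 452 → 446 → 451 → 414: 5.3+4.9+5.1+0.5 = 15.8
433 → 452 → 403 → 414: 5.3+2.9+4.1 = 12.3
433 → 452 → 423 → 446 → 451 → 414: 5.3+2.8+1.8+5.1+0.5 = 15.5
The minimum is 12.3 m via 433 → 452 → 403 → 414.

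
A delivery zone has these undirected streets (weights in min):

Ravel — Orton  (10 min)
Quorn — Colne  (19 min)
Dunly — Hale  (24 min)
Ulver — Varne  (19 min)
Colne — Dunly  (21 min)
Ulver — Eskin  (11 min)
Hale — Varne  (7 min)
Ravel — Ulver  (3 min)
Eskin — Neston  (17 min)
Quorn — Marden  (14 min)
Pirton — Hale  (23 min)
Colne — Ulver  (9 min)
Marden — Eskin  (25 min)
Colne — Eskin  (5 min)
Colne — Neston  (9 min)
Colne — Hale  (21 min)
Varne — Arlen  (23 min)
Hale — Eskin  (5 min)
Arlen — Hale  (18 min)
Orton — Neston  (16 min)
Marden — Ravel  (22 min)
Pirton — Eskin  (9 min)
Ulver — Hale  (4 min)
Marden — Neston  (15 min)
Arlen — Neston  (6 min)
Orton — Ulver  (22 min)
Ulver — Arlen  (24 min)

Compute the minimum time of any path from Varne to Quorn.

36 min

Settle nodes by increasing distance from Varne:
Varne: 0
Hale: 7  (via Varne)
Ulver: 11  (via Hale)
Eskin: 12  (via Hale)
Ravel: 14  (via Ulver)
Colne: 17  (via Eskin)
Pirton: 21  (via Eskin)
Arlen: 23  (via Varne)
Orton: 24  (via Ravel)
Neston: 26  (via Colne)
Dunly: 31  (via Hale)
Marden: 36  (via Ravel)
Quorn: 36  (via Colne)
Shortest route: Varne → Hale → Eskin → Colne → Quorn = 36 min.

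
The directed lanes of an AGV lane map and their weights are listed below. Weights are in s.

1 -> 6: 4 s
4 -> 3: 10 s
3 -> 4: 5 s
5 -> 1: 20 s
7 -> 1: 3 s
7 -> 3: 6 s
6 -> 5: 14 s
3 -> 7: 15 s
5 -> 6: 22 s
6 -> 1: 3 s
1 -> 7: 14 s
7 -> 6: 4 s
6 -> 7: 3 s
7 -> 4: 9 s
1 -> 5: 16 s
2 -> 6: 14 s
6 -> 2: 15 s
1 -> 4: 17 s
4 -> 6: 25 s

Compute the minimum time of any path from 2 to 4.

26 s

Enumerating some paths:
2 → 6 → 7 → 3 → 4: 14+3+6+5 = 28
2 → 6 → 7 → 4: 14+3+9 = 26
The minimum is 26 s via 2 → 6 → 7 → 4.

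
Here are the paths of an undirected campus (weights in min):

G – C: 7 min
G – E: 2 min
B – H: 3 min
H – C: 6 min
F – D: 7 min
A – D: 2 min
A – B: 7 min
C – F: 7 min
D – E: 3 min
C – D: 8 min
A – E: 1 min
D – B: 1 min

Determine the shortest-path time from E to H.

Running Dijkstra from E:
E: 0
A: 1  (via E)
G: 2  (via E)
D: 3  (via E)
B: 4  (via D)
H: 7  (via B)
Shortest route: E–D–B–H = 7 min.

7 min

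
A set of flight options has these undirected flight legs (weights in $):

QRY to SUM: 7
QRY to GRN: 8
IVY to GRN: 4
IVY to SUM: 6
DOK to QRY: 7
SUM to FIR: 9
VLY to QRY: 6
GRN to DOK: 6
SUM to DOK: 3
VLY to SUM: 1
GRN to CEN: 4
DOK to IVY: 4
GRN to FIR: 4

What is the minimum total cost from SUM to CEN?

$13

Candidate routes:
SUM → DOK → GRN → CEN: 3+6+4 = 13
SUM → IVY → GRN → CEN: 6+4+4 = 14
Cheapest is SUM → DOK → GRN → CEN at $13.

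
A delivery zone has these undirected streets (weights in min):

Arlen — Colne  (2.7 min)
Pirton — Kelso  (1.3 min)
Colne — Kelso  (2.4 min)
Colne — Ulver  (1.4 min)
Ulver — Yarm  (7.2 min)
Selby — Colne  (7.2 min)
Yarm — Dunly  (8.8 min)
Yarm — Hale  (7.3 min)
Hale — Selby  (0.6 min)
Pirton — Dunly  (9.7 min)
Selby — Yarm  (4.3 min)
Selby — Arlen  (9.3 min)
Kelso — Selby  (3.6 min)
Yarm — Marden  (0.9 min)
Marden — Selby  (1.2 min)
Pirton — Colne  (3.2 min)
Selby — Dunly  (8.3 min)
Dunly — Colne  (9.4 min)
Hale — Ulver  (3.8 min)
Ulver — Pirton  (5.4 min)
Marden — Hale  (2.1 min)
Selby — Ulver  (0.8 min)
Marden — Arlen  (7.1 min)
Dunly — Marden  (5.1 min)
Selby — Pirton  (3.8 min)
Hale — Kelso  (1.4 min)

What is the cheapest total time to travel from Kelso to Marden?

Settle nodes by increasing distance from Kelso:
Kelso: 0
Pirton: 1.3  (via Kelso)
Hale: 1.4  (via Kelso)
Selby: 2  (via Hale)
Colne: 2.4  (via Kelso)
Ulver: 2.8  (via Selby)
Marden: 3.2  (via Selby)
Shortest route: Kelso–Hale–Selby–Marden = 3.2 min.

3.2 min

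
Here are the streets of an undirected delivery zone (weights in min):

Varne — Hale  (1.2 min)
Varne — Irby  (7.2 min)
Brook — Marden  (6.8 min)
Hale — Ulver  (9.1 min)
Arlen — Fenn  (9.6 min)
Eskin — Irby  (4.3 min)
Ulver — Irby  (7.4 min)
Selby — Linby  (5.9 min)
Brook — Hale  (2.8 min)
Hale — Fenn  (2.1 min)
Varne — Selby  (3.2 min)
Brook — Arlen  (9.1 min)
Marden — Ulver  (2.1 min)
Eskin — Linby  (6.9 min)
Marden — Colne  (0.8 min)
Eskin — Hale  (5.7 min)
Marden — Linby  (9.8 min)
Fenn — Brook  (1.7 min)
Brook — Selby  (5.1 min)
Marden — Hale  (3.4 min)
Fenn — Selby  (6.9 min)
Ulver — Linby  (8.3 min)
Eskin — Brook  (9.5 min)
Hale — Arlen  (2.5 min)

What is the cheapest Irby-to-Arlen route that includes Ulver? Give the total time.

Best Irby to Ulver: Irby–Ulver costing 7.4
Shortest Ulver→Arlen: Ulver–Marden–Hale–Arlen = 8
Total via Ulver: 7.4 + 8 = 15.4 min.

15.4 min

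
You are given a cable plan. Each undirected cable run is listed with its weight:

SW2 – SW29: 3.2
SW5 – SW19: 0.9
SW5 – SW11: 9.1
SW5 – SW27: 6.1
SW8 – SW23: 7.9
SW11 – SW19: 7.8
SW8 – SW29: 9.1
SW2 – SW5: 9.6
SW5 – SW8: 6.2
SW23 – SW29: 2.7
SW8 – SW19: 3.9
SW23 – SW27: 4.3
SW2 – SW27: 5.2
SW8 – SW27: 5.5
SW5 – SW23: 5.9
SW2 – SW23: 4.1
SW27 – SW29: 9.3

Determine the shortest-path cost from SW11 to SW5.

8.7

Candidate routes:
SW11 - SW19 - SW5: 7.8+0.9 = 8.7
SW11 - SW19 - SW8 - SW5: 7.8+3.9+6.2 = 17.9
SW11 - SW5: 9.1 = 9.1
The minimum is 8.7 via SW11 - SW19 - SW5.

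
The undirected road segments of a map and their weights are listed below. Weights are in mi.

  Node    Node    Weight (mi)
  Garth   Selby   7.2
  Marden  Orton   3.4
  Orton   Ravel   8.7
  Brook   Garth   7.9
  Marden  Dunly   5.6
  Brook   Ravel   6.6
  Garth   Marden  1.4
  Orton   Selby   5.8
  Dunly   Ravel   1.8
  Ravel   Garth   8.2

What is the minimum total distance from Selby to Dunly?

Shortest distances from Selby:
Selby: 0
Orton: 5.8  (via Selby)
Garth: 7.2  (via Selby)
Marden: 8.6  (via Garth)
Dunly: 14.2  (via Marden)
Shortest route: Selby → Garth → Marden → Dunly = 14.2 mi.

14.2 mi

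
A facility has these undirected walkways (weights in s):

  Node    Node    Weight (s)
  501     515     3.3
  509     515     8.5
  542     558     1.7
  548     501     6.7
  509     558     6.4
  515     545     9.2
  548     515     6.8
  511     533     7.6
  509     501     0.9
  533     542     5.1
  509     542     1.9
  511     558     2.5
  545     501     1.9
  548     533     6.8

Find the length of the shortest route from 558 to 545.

6.4 s

Shortest distances from 558:
558: 0
542: 1.7  (via 558)
511: 2.5  (via 558)
509: 3.6  (via 542)
501: 4.5  (via 509)
545: 6.4  (via 501)
Shortest route: 558–542–509–501–545 = 6.4 s.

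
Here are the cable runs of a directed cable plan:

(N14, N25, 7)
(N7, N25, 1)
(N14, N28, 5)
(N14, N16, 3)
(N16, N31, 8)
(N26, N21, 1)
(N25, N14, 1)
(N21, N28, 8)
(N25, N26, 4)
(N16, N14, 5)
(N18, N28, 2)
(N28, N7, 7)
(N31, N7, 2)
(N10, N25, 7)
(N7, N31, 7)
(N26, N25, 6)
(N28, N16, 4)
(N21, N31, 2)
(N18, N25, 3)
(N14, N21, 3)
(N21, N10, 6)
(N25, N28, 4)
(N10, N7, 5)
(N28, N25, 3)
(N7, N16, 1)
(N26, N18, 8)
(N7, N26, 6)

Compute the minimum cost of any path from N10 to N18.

Shortest distances from N10:
N10: 0
N7: 5  (via N10)
N16: 6  (via N7)
N25: 6  (via N7)
N14: 7  (via N25)
N28: 10  (via N25)
N26: 10  (via N25)
N21: 10  (via N14)
N31: 12  (via N7)
N18: 18  (via N26)
Shortest route: N10–N7–N25–N26–N18 = 18.

18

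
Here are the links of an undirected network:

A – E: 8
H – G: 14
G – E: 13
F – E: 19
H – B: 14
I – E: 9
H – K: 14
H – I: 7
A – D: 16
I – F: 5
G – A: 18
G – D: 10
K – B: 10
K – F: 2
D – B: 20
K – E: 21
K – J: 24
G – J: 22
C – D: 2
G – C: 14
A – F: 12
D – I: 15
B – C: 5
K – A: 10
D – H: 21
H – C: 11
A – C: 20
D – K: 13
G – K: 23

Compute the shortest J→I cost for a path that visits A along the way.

51

Best J to A: J–K–A costing 34
Shortest A→I: A–E–I = 17
Total via A: 34 + 17 = 51.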